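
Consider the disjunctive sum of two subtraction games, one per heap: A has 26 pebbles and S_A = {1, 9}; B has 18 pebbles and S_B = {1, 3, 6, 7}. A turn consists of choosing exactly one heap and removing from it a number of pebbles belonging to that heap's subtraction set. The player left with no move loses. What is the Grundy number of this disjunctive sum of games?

2

Heap A, S = {1, 9}:
n :  0  1  2  3  4  5  6  7  8  9 10 11 12 13 14 15 16 17 18 19 20 21 22 23 24 25 26
G :  0  1  0  1  0  1  0  1  0  1  0  1  0  1  0  1  0  1  0  1  0  1  0  1  0  1  0
G_A(26) = 0.
Heap B, S = {1, 3, 6, 7}:
n :  0  1  2  3  4  5  6  7  8  9 10 11 12 13 14 15 16 17 18
G :  0  1  0  1  0  1  2  3  2  3  2  3  0  1  0  1  0  1  2
G_B(18) = 2.
Combined Grundy value = 0 ⊕ 2 = 2.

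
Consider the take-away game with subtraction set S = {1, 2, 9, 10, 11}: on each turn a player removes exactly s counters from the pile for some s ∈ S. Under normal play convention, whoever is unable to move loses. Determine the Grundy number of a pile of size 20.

2

G(0) = 0
G(1) = mex{0} = 1
G(2) = mex{1,0} = 2
G(3) = mex{2,1} = 0
G(4) = mex{0,2} = 1
G(5) = mex{1,0} = 2
G(6) = mex{2,1} = 0
G(7) = mex{0,2} = 1
G(8) = mex{1,0} = 2
G(9) = mex{2,1,0} = 3
G(10) = mex{3,2,1,0} = 4
G(11) = mex{4,3,2,1,0} = 5
G(12) = mex{5,4,0,2,1} = 3
G(13) = mex{3,5,1,0,2} = 4
G(14) = mex{4,3,2,1,0} = 5
G(15) = mex{5,4,0,2,1} = 3
G(16) = mex{3,5,1,0,2} = 4
G(17) = mex{4,3,2,1,0} = 5
G(18) = mex{5,4,3,2,1} = 0
G(19) = mex{0,5,4,3,2} = 1
G(20) = mex{1,0,5,4,3} = 2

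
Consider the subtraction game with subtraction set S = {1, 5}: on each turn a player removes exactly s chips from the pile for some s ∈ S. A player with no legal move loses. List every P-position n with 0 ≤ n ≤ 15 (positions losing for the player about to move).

0, 2, 4, 6, 8, 10, 12, 14

G(0) = 0
G(1) = mex{0} = 1
G(2) = mex{1} = 0
G(3) = mex{0} = 1
G(4) = mex{1} = 0
G(5) = mex{0,0} = 1
G(6) = mex{1,1} = 0
G(7) = mex{0,0} = 1
G(8) = mex{1,1} = 0
G(9) = mex{0,0} = 1
G(10) = mex{1,1} = 0
G(11) = mex{0,0} = 1
G(12) = mex{1,1} = 0
G(13) = mex{0,0} = 1
G(14) = mex{1,1} = 0
G(15) = mex{0,0} = 1
P-positions are exactly the n with G(n) = 0.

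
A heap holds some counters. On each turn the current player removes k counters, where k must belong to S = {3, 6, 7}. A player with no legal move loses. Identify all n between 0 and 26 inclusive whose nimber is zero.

G(0) = 0
G(1) = mex{} = 0
G(2) = mex{} = 0
G(3) = mex{0} = 1
G(4) = mex{0} = 1
G(5) = mex{0} = 1
G(6) = mex{1,0} = 2
G(7) = mex{1,0,0} = 2
G(8) = mex{1,0,0} = 2
G(9) = mex{2,1,0} = 3
G(10) = mex{2,1,1} = 0
G(11) = mex{2,1,1} = 0
G(12) = mex{3,2,1} = 0
G(13) = mex{0,2,2} = 1
G(14) = mex{0,2,2} = 1
G(15) = mex{0,3,2} = 1
G(16) = mex{1,0,3} = 2
G(17) = mex{1,0,0} = 2
G(18) = mex{1,0,0} = 2
G(19) = mex{2,1,0} = 3
G(20) = mex{2,1,1} = 0
G(21) = mex{2,1,1} = 0
G(22) = mex{3,2,1} = 0
G(23) = mex{0,2,2} = 1
G(24) = mex{0,2,2} = 1
G(25) = mex{0,3,2} = 1
G(26) = mex{1,0,3} = 2
P-positions are exactly the n with G(n) = 0.

0, 1, 2, 10, 11, 12, 20, 21, 22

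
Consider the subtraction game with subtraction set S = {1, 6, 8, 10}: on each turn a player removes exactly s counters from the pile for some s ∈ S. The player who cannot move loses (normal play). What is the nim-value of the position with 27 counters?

0

G(0) = 0
G(1) = mex{0} = 1
G(2) = mex{1} = 0
G(3) = mex{0} = 1
G(4) = mex{1} = 0
G(5) = mex{0} = 1
G(6) = mex{1,0} = 2
G(7) = mex{2,1} = 0
G(8) = mex{0,0,0} = 1
G(9) = mex{1,1,1} = 0
G(10) = mex{0,0,0,0} = 1
G(11) = mex{1,1,1,1} = 0
G(12) = mex{0,2,0,0} = 1
G(13) = mex{1,0,1,1} = 2
G(14) = mex{2,1,2,0} = 3
G(15) = mex{3,0,0,1} = 2
G(16) = mex{2,1,1,2} = 0
G(17) = mex{0,0,0,0} = 1
G(18) = mex{1,1,1,1} = 0
G(19) = mex{0,2,0,0} = 1
G(20) = mex{1,3,1,1} = 0
G(21) = mex{0,2,2,0} = 1
G(22) = mex{1,0,3,1} = 2
G(23) = mex{2,1,2,2} = 0
G(24) = mex{0,0,0,3} = 1
G(25) = mex{1,1,1,2} = 0
G(26) = mex{0,0,0,0} = 1
G(27) = mex{1,1,1,1} = 0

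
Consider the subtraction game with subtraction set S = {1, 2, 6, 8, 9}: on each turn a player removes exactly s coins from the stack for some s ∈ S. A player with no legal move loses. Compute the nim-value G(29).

1

n :  0  1  2  3  4  5  6  7  8  9 10 11 12 13 14 15 16 17 18 19 20 21 22 23 24 25 26 27 28 29
G :  0  1  2  0  1  2  3  0  1  2  0  1  2  3  0  1  2  0  1  2  3  0  1  2  0  1  2  3  0  1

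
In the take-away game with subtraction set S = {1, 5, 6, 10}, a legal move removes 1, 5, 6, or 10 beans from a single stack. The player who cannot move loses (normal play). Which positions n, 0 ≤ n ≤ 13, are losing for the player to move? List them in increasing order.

0, 2, 4, 11, 13

n :  0  1  2  3  4  5  6  7  8  9 10 11 12 13
G :  0  1  0  1  0  1  2  3  2  3  2  0  1  0
P-positions are exactly the n with G(n) = 0.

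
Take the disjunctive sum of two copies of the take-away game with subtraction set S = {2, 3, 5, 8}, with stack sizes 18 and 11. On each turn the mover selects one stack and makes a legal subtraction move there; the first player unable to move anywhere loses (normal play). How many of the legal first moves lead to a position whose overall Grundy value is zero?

0

All stacks use S = {2, 3, 5, 8}:
n :  0  1  2  3  4  5  6  7  8  9 10 11 12 13 14 15 16 17 18
G :  0  0  1  1  2  2  3  0  4  1  3  0  4  1  2  2  3  0  0
Stack A: G(18) = 0.
Stack B: G(11) = 0.
Combined Grundy value = 0 ⊕ 0 = 0.
A winning move leaves total XOR = 0, i.e. changes one component's Grundy value g to g ⊕ X where X is the current total.
Stack A: target g' = 0⊕0 = 0, but every legal move changes the Grundy value (mex property), so 0 moves.
Stack B: target g' = 0⊕0 = 0, but every legal move changes the Grundy value (mex property), so 0 moves.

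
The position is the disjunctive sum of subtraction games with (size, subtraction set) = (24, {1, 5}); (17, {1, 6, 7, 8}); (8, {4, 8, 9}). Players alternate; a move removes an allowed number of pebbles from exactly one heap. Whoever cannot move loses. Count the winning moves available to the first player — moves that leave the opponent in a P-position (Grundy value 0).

Heap A, S = {1, 5}:
G(0) = 0
G(1) = mex{0} = 1
G(2) = mex{1} = 0
G(3) = mex{0} = 1
G(4) = mex{1} = 0
G(5) = mex{0,0} = 1
G(6) = mex{1,1} = 0
G(7) = mex{0,0} = 1
G(8) = mex{1,1} = 0
G(9) = mex{0,0} = 1
G(10) = mex{1,1} = 0
G(11) = mex{0,0} = 1
G(12) = mex{1,1} = 0
G(13) = mex{0,0} = 1
G(14) = mex{1,1} = 0
G(15) = mex{0,0} = 1
G(16) = mex{1,1} = 0
G(17) = mex{0,0} = 1
G(18) = mex{1,1} = 0
G(19) = mex{0,0} = 1
G(20) = mex{1,1} = 0
G(21) = mex{0,0} = 1
G(22) = mex{1,1} = 0
G(23) = mex{0,0} = 1
G(24) = mex{1,1} = 0
G_A(24) = 0.
Heap B, S = {1, 6, 7, 8}:
G(0) = 0
G(1) = mex{0} = 1
G(2) = mex{1} = 0
G(3) = mex{0} = 1
G(4) = mex{1} = 0
G(5) = mex{0} = 1
G(6) = mex{1,0} = 2
G(7) = mex{2,1,0} = 3
G(8) = mex{3,0,1,0} = 2
G(9) = mex{2,1,0,1} = 3
G(10) = mex{3,0,1,0} = 2
G(11) = mex{2,1,0,1} = 3
G(12) = mex{3,2,1,0} = 4
G(13) = mex{4,3,2,1} = 0
G(14) = mex{0,2,3,2} = 1
G(15) = mex{1,3,2,3} = 0
G(16) = mex{0,2,3,2} = 1
G(17) = mex{1,3,2,3} = 0
G_B(17) = 0.
Heap C, S = {4, 8, 9}:
n : 0 1 2 3 4 5 6 7 8
G : 0 0 0 0 1 1 1 1 2
G_C(8) = 2.
Combined Grundy value = 0 ⊕ 0 ⊕ 2 = 2.
A winning move leaves total XOR = 0, i.e. changes one component's Grundy value g to g ⊕ X where X is the current total.
Heap A: need g' = 0⊕2 = 2. Options: 24−1→G=1, 24−5→G=1. Hits: 0.
Heap B: need g' = 0⊕2 = 2. Options: 17−1→G=1, 17−6→G=3, 17−7→G=2, 17−8→G=3. Hits: 1.
Heap C: need g' = 2⊕2 = 0. Options: 8−4→G=1, 8−8→G=0. Hits: 1.

2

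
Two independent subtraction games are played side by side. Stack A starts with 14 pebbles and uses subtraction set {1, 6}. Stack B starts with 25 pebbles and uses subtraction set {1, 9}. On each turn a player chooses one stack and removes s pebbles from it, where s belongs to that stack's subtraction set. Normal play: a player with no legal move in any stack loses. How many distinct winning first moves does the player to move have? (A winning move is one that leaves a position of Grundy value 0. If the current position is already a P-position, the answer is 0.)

Stack A, S = {1, 6}:
n :  0  1  2  3  4  5  6  7  8  9 10 11 12 13 14
G :  0  1  0  1  0  1  2  0  1  0  1  0  1  2  0
G_A(14) = 0.
Stack B, S = {1, 9}:
n :  0  1  2  3  4  5  6  7  8  9 10 11 12 13 14 15 16 17 18 19 20 21 22 23 24 25
G :  0  1  0  1  0  1  0  1  0  1  0  1  0  1  0  1  0  1  0  1  0  1  0  1  0  1
G_B(25) = 1.
Combined Grundy value = 0 ⊕ 1 = 1.
A winning move leaves total XOR = 0, i.e. changes one component's Grundy value g to g ⊕ X where X is the current total.
Stack A: need g' = 0⊕1 = 1. Options: 14−1→G=2, 14−6→G=1. Hits: 1.
Stack B: need g' = 1⊕1 = 0. Options: 25−1→G=0, 25−9→G=0. Hits: 2.

3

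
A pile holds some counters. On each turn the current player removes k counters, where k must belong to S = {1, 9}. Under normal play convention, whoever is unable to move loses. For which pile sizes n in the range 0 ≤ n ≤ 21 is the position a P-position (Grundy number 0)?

G(0) = 0
G(1) = mex{0} = 1
G(2) = mex{1} = 0
G(3) = mex{0} = 1
G(4) = mex{1} = 0
G(5) = mex{0} = 1
G(6) = mex{1} = 0
G(7) = mex{0} = 1
G(8) = mex{1} = 0
G(9) = mex{0,0} = 1
G(10) = mex{1,1} = 0
G(11) = mex{0,0} = 1
G(12) = mex{1,1} = 0
G(13) = mex{0,0} = 1
G(14) = mex{1,1} = 0
G(15) = mex{0,0} = 1
G(16) = mex{1,1} = 0
G(17) = mex{0,0} = 1
G(18) = mex{1,1} = 0
G(19) = mex{0,0} = 1
G(20) = mex{1,1} = 0
G(21) = mex{0,0} = 1
P-positions are exactly the n with G(n) = 0.

0, 2, 4, 6, 8, 10, 12, 14, 16, 18, 20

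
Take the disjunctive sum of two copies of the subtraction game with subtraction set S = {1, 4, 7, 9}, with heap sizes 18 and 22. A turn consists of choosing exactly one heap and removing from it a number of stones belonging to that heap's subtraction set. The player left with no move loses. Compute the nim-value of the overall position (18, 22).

1

All heaps use S = {1, 4, 7, 9}:
n :  0  1  2  3  4  5  6  7  8  9 10 11 12 13 14 15 16 17 18 19 20 21 22
G :  0  1  0  1  2  0  1  2  0  1  0  1  2  0  1  2  0  1  0  1  2  0  1
Heap A: G(18) = 0.
Heap B: G(22) = 1.
Combined Grundy value = 0 ⊕ 1 = 1.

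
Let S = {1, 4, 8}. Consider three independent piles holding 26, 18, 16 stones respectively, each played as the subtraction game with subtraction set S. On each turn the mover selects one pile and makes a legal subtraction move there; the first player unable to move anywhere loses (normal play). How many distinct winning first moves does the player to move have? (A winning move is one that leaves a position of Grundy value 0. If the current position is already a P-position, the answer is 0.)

3

All piles use S = {1, 4, 8}:
n :  0  1  2  3  4  5  6  7  8  9 10 11 12 13 14 15 16 17 18 19 20 21 22 23 24 25 26
G :  0  1  0  1  2  0  1  0  1  2  3  2  0  1  0  1  2  0  1  0  1  2  3  2  0  1  0
Pile A: G(26) = 0.
Pile B: G(18) = 1.
Pile C: G(16) = 2.
Combined Grundy value = 0 ⊕ 1 ⊕ 2 = 3.
A winning move leaves total XOR = 0, i.e. changes one component's Grundy value g to g ⊕ X where X is the current total.
Pile A: need g' = 0⊕3 = 3. Options: 26−1→G=1, 26−4→G=3, 26−8→G=1. Hits: 1.
Pile B: need g' = 1⊕3 = 2. Options: 18−1→G=0, 18−4→G=0, 18−8→G=3. Hits: 0.
Pile C: need g' = 2⊕3 = 1. Options: 16−1→G=1, 16−4→G=0, 16−8→G=1. Hits: 2.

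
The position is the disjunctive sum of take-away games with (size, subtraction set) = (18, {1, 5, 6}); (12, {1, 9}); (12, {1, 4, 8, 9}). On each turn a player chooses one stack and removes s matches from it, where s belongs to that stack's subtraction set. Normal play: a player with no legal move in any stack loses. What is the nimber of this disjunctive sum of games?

3

Stack A, S = {1, 5, 6}:
n :  0  1  2  3  4  5  6  7  8  9 10 11 12 13 14 15 16 17 18
G :  0  1  0  1  0  1  2  3  2  3  2  0  1  0  1  0  1  2  3
G_A(18) = 3.
Stack B, S = {1, 9}:
G(0) = 0
G(1) = mex{0} = 1
G(2) = mex{1} = 0
G(3) = mex{0} = 1
G(4) = mex{1} = 0
G(5) = mex{0} = 1
G(6) = mex{1} = 0
G(7) = mex{0} = 1
G(8) = mex{1} = 0
G(9) = mex{0,0} = 1
G(10) = mex{1,1} = 0
G(11) = mex{0,0} = 1
G(12) = mex{1,1} = 0
G_B(12) = 0.
Stack C, S = {1, 4, 8, 9}:
G(0) = 0
G(1) = mex{0} = 1
G(2) = mex{1} = 0
G(3) = mex{0} = 1
G(4) = mex{1,0} = 2
G(5) = mex{2,1} = 0
G(6) = mex{0,0} = 1
G(7) = mex{1,1} = 0
G(8) = mex{0,2,0} = 1
G(9) = mex{1,0,1,0} = 2
G(10) = mex{2,1,0,1} = 3
G(11) = mex{3,0,1,0} = 2
G(12) = mex{2,1,2,1} = 0
G_C(12) = 0.
Combined Grundy value = 3 ⊕ 0 ⊕ 0 = 3.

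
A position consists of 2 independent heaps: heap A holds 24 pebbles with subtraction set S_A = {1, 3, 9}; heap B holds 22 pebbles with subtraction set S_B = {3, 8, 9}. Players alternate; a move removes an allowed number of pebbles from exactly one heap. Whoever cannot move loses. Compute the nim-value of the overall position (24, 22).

Heap A, S = {1, 3, 9}:
n :  0  1  2  3  4  5  6  7  8  9 10 11 12 13 14 15 16 17 18 19 20 21 22 23 24
G :  0  1  0  1  0  1  0  1  0  1  0  1  0  1  0  1  0  1  0  1  0  1  0  1  0
G_A(24) = 0.
Heap B, S = {3, 8, 9}:
G(0) = 0
G(1) = mex{} = 0
G(2) = mex{} = 0
G(3) = mex{0} = 1
G(4) = mex{0} = 1
G(5) = mex{0} = 1
G(6) = mex{1} = 0
G(7) = mex{1} = 0
G(8) = mex{1,0} = 2
G(9) = mex{0,0,0} = 1
G(10) = mex{0,0,0} = 1
G(11) = mex{2,1,0} = 3
G(12) = mex{1,1,1} = 0
G(13) = mex{1,1,1} = 0
G(14) = mex{3,0,1} = 2
G(15) = mex{0,0,0} = 1
G(16) = mex{0,2,0} = 1
G(17) = mex{2,1,2} = 0
G(18) = mex{1,1,1} = 0
G(19) = mex{1,3,1} = 0
G(20) = mex{0,0,3} = 1
G(21) = mex{0,0,0} = 1
G(22) = mex{0,2,0} = 1
G_B(22) = 1.
Combined Grundy value = 0 ⊕ 1 = 1.

1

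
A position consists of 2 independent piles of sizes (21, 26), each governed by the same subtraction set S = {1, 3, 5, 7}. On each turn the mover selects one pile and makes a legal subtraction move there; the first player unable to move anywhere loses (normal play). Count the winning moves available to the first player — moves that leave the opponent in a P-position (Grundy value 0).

8

All piles use S = {1, 3, 5, 7}:
n :  0  1  2  3  4  5  6  7  8  9 10 11 12 13 14 15 16 17 18 19 20 21 22 23 24 25 26
G :  0  1  0  1  0  1  0  1  0  1  0  1  0  1  0  1  0  1  0  1  0  1  0  1  0  1  0
Pile A: G(21) = 1.
Pile B: G(26) = 0.
Combined Grundy value = 1 ⊕ 0 = 1.
A winning move leaves total XOR = 0, i.e. changes one component's Grundy value g to g ⊕ X where X is the current total.
Pile A: need g' = 1⊕1 = 0. Options: 21−1→G=0, 21−3→G=0, 21−5→G=0, 21−7→G=0. Hits: 4.
Pile B: need g' = 0⊕1 = 1. Options: 26−1→G=1, 26−3→G=1, 26−5→G=1, 26−7→G=1. Hits: 4.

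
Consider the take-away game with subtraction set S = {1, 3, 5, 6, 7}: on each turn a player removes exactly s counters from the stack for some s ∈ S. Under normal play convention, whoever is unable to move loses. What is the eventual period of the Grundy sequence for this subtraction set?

12

G(0) = 0
G(1) = mex{0} = 1
G(2) = mex{1} = 0
G(3) = mex{0,0} = 1
G(4) = mex{1,1} = 0
G(5) = mex{0,0,0} = 1
G(6) = mex{1,1,1,0} = 2
G(7) = mex{2,0,0,1,0} = 3
G(8) = mex{3,1,1,0,1} = 2
G(9) = mex{2,2,0,1,0} = 3
G(10) = mex{3,3,1,0,1} = 2
G(11) = mex{2,2,2,1,0} = 3
G(12) = mex{3,3,3,2,1} = 0
G(13) = mex{0,2,2,3,2} = 1
G(14) = mex{1,3,3,2,3} = 0
G(15) = mex{0,0,2,3,2} = 1
G(16) = mex{1,1,3,2,3} = 0
G(17) = mex{0,0,0,3,2} = 1
G(18) = mex{1,1,1,0,3} = 2
G(19) = mex{2,0,0,1,0} = 3
G(20) = mex{3,1,1,0,1} = 2
G(21) = mex{2,2,0,1,0} = 3
G(22) = mex{3,3,1,0,1} = 2
G(23) = mex{2,2,2,1,0} = 3
G(24) = mex{3,3,3,2,1} = 0
G(25) = mex{0,2,2,3,2} = 1
G(n+12) = G(n) holds for n = 0,…,6 (a full window of length max(S) = 7), so the sequence is purely periodic with period 12.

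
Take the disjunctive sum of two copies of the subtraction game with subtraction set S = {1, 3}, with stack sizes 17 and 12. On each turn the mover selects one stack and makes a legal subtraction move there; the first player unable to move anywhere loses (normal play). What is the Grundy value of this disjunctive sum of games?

1

All stacks use S = {1, 3}:
G(0) = 0
G(1) = mex{0} = 1
G(2) = mex{1} = 0
G(3) = mex{0,0} = 1
G(4) = mex{1,1} = 0
G(5) = mex{0,0} = 1
G(6) = mex{1,1} = 0
G(7) = mex{0,0} = 1
G(8) = mex{1,1} = 0
G(9) = mex{0,0} = 1
G(10) = mex{1,1} = 0
G(11) = mex{0,0} = 1
G(12) = mex{1,1} = 0
G(13) = mex{0,0} = 1
G(14) = mex{1,1} = 0
G(15) = mex{0,0} = 1
G(16) = mex{1,1} = 0
G(17) = mex{0,0} = 1
Stack A: G(17) = 1.
Stack B: G(12) = 0.
Combined Grundy value = 1 ⊕ 0 = 1.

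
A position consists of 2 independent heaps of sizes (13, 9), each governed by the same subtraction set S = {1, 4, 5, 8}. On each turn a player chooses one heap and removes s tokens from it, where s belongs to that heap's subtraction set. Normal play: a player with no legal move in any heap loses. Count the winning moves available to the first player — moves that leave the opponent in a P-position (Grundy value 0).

2

All heaps use S = {1, 4, 5, 8}:
n :  0  1  2  3  4  5  6  7  8  9 10 11 12 13
G :  0  1  0  1  2  3  2  3  4  0  1  0  1  2
Heap A: G(13) = 2.
Heap B: G(9) = 0.
Combined Grundy value = 2 ⊕ 0 = 2.
A winning move leaves total XOR = 0, i.e. changes one component's Grundy value g to g ⊕ X where X is the current total.
Heap A: need g' = 2⊕2 = 0. Options: 13−1→G=1, 13−4→G=0, 13−5→G=4, 13−8→G=3. Hits: 1.
Heap B: need g' = 0⊕2 = 2. Options: 9−1→G=4, 9−4→G=3, 9−5→G=2, 9−8→G=1. Hits: 1.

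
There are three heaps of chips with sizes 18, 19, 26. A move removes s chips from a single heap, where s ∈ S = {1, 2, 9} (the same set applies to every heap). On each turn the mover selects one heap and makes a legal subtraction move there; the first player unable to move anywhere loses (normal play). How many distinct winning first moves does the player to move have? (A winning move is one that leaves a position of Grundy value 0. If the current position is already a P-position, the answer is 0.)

4

All heaps use S = {1, 2, 9}:
G(0) = 0
G(1) = mex{0} = 1
G(2) = mex{1,0} = 2
G(3) = mex{2,1} = 0
G(4) = mex{0,2} = 1
G(5) = mex{1,0} = 2
G(6) = mex{2,1} = 0
G(7) = mex{0,2} = 1
G(8) = mex{1,0} = 2
G(9) = mex{2,1,0} = 3
G(10) = mex{3,2,1} = 0
G(11) = mex{0,3,2} = 1
G(12) = mex{1,0,0} = 2
G(13) = mex{2,1,1} = 0
G(14) = mex{0,2,2} = 1
G(15) = mex{1,0,0} = 2
G(16) = mex{2,1,1} = 0
G(17) = mex{0,2,2} = 1
G(18) = mex{1,0,3} = 2
G(19) = mex{2,1,0} = 3
G(20) = mex{3,2,1} = 0
G(21) = mex{0,3,2} = 1
G(22) = mex{1,0,0} = 2
G(23) = mex{2,1,1} = 0
G(24) = mex{0,2,2} = 1
G(25) = mex{1,0,0} = 2
G(26) = mex{2,1,1} = 0
Heap A: G(18) = 2.
Heap B: G(19) = 3.
Heap C: G(26) = 0.
Combined Grundy value = 2 ⊕ 3 ⊕ 0 = 1.
A winning move leaves total XOR = 0, i.e. changes one component's Grundy value g to g ⊕ X where X is the current total.
Heap A: need g' = 2⊕1 = 3. Options: 18−1→G=1, 18−2→G=0, 18−9→G=3. Hits: 1.
Heap B: need g' = 3⊕1 = 2. Options: 19−1→G=2, 19−2→G=1, 19−9→G=0. Hits: 1.
Heap C: need g' = 0⊕1 = 1. Options: 26−1→G=2, 26−2→G=1, 26−9→G=1. Hits: 2.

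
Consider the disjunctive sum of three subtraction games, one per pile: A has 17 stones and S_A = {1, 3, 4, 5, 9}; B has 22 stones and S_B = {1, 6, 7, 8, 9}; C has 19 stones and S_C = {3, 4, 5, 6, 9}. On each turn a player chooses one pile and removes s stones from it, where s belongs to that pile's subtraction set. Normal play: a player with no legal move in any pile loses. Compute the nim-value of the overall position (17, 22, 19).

Pile A, S = {1, 3, 4, 5, 9}:
n :  0  1  2  3  4  5  6  7  8  9 10 11 12 13 14 15 16 17
G :  0  1  0  1  2  3  2  3  0  1  0  1  2  3  2  3  0  1
G_A(17) = 1.
Pile B, S = {1, 6, 7, 8, 9}:
G(0) = 0
G(1) = mex{0} = 1
G(2) = mex{1} = 0
G(3) = mex{0} = 1
G(4) = mex{1} = 0
G(5) = mex{0} = 1
G(6) = mex{1,0} = 2
G(7) = mex{2,1,0} = 3
G(8) = mex{3,0,1,0} = 2
G(9) = mex{2,1,0,1,0} = 3
G(10) = mex{3,0,1,0,1} = 2
G(11) = mex{2,1,0,1,0} = 3
G(12) = mex{3,2,1,0,1} = 4
G(13) = mex{4,3,2,1,0} = 5
G(14) = mex{5,2,3,2,1} = 0
G(15) = mex{0,3,2,3,2} = 1
G(16) = mex{1,2,3,2,3} = 0
G(17) = mex{0,3,2,3,2} = 1
G(18) = mex{1,4,3,2,3} = 0
G(19) = mex{0,5,4,3,2} = 1
G(20) = mex{1,0,5,4,3} = 2
G(21) = mex{2,1,0,5,4} = 3
G(22) = mex{3,0,1,0,5} = 2
G_B(22) = 2.
Pile C, S = {3, 4, 5, 6, 9}:
G(0) = 0
G(1) = mex{} = 0
G(2) = mex{} = 0
G(3) = mex{0} = 1
G(4) = mex{0,0} = 1
G(5) = mex{0,0,0} = 1
G(6) = mex{1,0,0,0} = 2
G(7) = mex{1,1,0,0} = 2
G(8) = mex{1,1,1,0} = 2
G(9) = mex{2,1,1,1,0} = 3
G(10) = mex{2,2,1,1,0} = 3
G(11) = mex{2,2,2,1,0} = 3
G(12) = mex{3,2,2,2,1} = 0
G(13) = mex{3,3,2,2,1} = 0
G(14) = mex{3,3,3,2,1} = 0
G(15) = mex{0,3,3,3,2} = 1
G(16) = mex{0,0,3,3,2} = 1
G(17) = mex{0,0,0,3,2} = 1
G(18) = mex{1,0,0,0,3} = 2
G(19) = mex{1,1,0,0,3} = 2
G_C(19) = 2.
Combined Grundy value = 1 ⊕ 2 ⊕ 2 = 1.

1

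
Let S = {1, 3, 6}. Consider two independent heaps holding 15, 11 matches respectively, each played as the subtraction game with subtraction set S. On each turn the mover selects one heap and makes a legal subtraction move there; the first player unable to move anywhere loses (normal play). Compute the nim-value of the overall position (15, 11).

2

All heaps use S = {1, 3, 6}:
n :  0  1  2  3  4  5  6  7  8  9 10 11 12 13 14 15
G :  0  1  0  1  0  1  2  3  2  0  1  0  1  0  1  2
Heap A: G(15) = 2.
Heap B: G(11) = 0.
Combined Grundy value = 2 ⊕ 0 = 2.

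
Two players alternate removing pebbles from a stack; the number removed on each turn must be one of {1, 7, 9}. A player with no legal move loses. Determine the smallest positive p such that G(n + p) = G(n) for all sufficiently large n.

2

n :  0  1  2  3  4  5  6  7  8  9 10 11 12 13 14
G :  0  1  0  1  0  1  0  1  0  1  0  1  0  1  0
G(n+2) = G(n) holds for n = 0,…,8 (a full window of length max(S) = 9), so the sequence is purely periodic with period 2.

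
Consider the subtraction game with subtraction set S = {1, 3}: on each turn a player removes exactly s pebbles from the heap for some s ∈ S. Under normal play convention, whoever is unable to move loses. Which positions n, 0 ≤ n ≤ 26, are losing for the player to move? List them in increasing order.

0, 2, 4, 6, 8, 10, 12, 14, 16, 18, 20, 22, 24, 26

n :  0  1  2  3  4  5  6  7  8  9 10 11 12 13 14 15 16 17 18 19 20 21 22 23 24 25 26
G :  0  1  0  1  0  1  0  1  0  1  0  1  0  1  0  1  0  1  0  1  0  1  0  1  0  1  0
P-positions are exactly the n with G(n) = 0.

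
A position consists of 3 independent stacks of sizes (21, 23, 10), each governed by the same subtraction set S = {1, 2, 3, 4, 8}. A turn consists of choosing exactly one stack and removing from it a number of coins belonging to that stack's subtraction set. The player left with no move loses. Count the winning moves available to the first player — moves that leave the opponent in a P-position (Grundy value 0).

5

All stacks use S = {1, 2, 3, 4, 8}:
G(0) = 0
G(1) = mex{0} = 1
G(2) = mex{1,0} = 2
G(3) = mex{2,1,0} = 3
G(4) = mex{3,2,1,0} = 4
G(5) = mex{4,3,2,1} = 0
G(6) = mex{0,4,3,2} = 1
G(7) = mex{1,0,4,3} = 2
G(8) = mex{2,1,0,4,0} = 3
G(9) = mex{3,2,1,0,1} = 4
G(10) = mex{4,3,2,1,2} = 0
G(11) = mex{0,4,3,2,3} = 1
G(12) = mex{1,0,4,3,4} = 2
G(13) = mex{2,1,0,4,0} = 3
G(14) = mex{3,2,1,0,1} = 4
G(15) = mex{4,3,2,1,2} = 0
G(16) = mex{0,4,3,2,3} = 1
G(17) = mex{1,0,4,3,4} = 2
G(18) = mex{2,1,0,4,0} = 3
G(19) = mex{3,2,1,0,1} = 4
G(20) = mex{4,3,2,1,2} = 0
G(21) = mex{0,4,3,2,3} = 1
G(22) = mex{1,0,4,3,4} = 2
G(23) = mex{2,1,0,4,0} = 3
Stack A: G(21) = 1.
Stack B: G(23) = 3.
Stack C: G(10) = 0.
Combined Grundy value = 1 ⊕ 3 ⊕ 0 = 2.
A winning move leaves total XOR = 0, i.e. changes one component's Grundy value g to g ⊕ X where X is the current total.
Stack A: need g' = 1⊕2 = 3. Options: 21−1→G=0, 21−2→G=4, 21−3→G=3, 21−4→G=2, 21−8→G=3. Hits: 2.
Stack B: need g' = 3⊕2 = 1. Options: 23−1→G=2, 23−2→G=1, 23−3→G=0, 23−4→G=4, 23−8→G=0. Hits: 1.
Stack C: need g' = 0⊕2 = 2. Options: 10−1→G=4, 10−2→G=3, 10−3→G=2, 10−4→G=1, 10−8→G=2. Hits: 2.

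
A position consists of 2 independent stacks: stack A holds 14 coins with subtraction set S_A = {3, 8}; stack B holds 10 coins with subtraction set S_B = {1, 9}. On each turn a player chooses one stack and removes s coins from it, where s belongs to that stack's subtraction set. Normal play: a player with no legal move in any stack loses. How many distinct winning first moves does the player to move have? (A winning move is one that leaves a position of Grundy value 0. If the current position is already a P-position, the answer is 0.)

Stack A, S = {3, 8}:
n :  0  1  2  3  4  5  6  7  8  9 10 11 12 13 14
G :  0  0  0  1  1  1  0  0  2  1  1  0  0  0  1
G_A(14) = 1.
Stack B, S = {1, 9}:
G(0) = 0
G(1) = mex{0} = 1
G(2) = mex{1} = 0
G(3) = mex{0} = 1
G(4) = mex{1} = 0
G(5) = mex{0} = 1
G(6) = mex{1} = 0
G(7) = mex{0} = 1
G(8) = mex{1} = 0
G(9) = mex{0,0} = 1
G(10) = mex{1,1} = 0
G_B(10) = 0.
Combined Grundy value = 1 ⊕ 0 = 1.
A winning move leaves total XOR = 0, i.e. changes one component's Grundy value g to g ⊕ X where X is the current total.
Stack A: need g' = 1⊕1 = 0. Options: 14−3→G=0, 14−8→G=0. Hits: 2.
Stack B: need g' = 0⊕1 = 1. Options: 10−1→G=1, 10−9→G=1. Hits: 2.

4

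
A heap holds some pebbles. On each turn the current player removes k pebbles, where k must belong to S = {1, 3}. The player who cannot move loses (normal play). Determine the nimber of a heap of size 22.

0

G(0) = 0
G(1) = mex{0} = 1
G(2) = mex{1} = 0
G(3) = mex{0,0} = 1
G(4) = mex{1,1} = 0
G(5) = mex{0,0} = 1
G(6) = mex{1,1} = 0
G(7) = mex{0,0} = 1
G(8) = mex{1,1} = 0
G(9) = mex{0,0} = 1
G(10) = mex{1,1} = 0
G(11) = mex{0,0} = 1
G(12) = mex{1,1} = 0
G(13) = mex{0,0} = 1
G(14) = mex{1,1} = 0
G(15) = mex{0,0} = 1
G(16) = mex{1,1} = 0
G(17) = mex{0,0} = 1
G(18) = mex{1,1} = 0
G(19) = mex{0,0} = 1
G(20) = mex{1,1} = 0
G(21) = mex{0,0} = 1
G(22) = mex{1,1} = 0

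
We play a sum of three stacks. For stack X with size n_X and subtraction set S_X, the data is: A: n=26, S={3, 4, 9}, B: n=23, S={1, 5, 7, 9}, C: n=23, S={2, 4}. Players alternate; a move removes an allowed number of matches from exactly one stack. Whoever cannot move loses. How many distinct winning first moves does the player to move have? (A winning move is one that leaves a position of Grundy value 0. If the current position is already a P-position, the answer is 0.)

2

Stack A, S = {3, 4, 9}:
n :  0  1  2  3  4  5  6  7  8  9 10 11 12 13 14 15 16 17 18 19 20 21 22 23 24 25 26
G :  0  0  0  1  1  1  2  0  0  3  1  1  2  0  0  0  1  1  1  2  0  0  3  1  1  2  0
G_A(26) = 0.
Stack B, S = {1, 5, 7, 9}:
G(0) = 0
G(1) = mex{0} = 1
G(2) = mex{1} = 0
G(3) = mex{0} = 1
G(4) = mex{1} = 0
G(5) = mex{0,0} = 1
G(6) = mex{1,1} = 0
G(7) = mex{0,0,0} = 1
G(8) = mex{1,1,1} = 0
G(9) = mex{0,0,0,0} = 1
G(10) = mex{1,1,1,1} = 0
G(11) = mex{0,0,0,0} = 1
G(12) = mex{1,1,1,1} = 0
G(13) = mex{0,0,0,0} = 1
G(14) = mex{1,1,1,1} = 0
G(15) = mex{0,0,0,0} = 1
G(16) = mex{1,1,1,1} = 0
G(17) = mex{0,0,0,0} = 1
G(18) = mex{1,1,1,1} = 0
G(19) = mex{0,0,0,0} = 1
G(20) = mex{1,1,1,1} = 0
G(21) = mex{0,0,0,0} = 1
G(22) = mex{1,1,1,1} = 0
G(23) = mex{0,0,0,0} = 1
G_B(23) = 1.
Stack C, S = {2, 4}:
G(0) = 0
G(1) = mex{} = 0
G(2) = mex{0} = 1
G(3) = mex{0} = 1
G(4) = mex{1,0} = 2
G(5) = mex{1,0} = 2
G(6) = mex{2,1} = 0
G(7) = mex{2,1} = 0
G(8) = mex{0,2} = 1
G(9) = mex{0,2} = 1
G(10) = mex{1,0} = 2
G(11) = mex{1,0} = 2
G(12) = mex{2,1} = 0
G(13) = mex{2,1} = 0
G(14) = mex{0,2} = 1
G(15) = mex{0,2} = 1
G(16) = mex{1,0} = 2
G(17) = mex{1,0} = 2
G(18) = mex{2,1} = 0
G(19) = mex{2,1} = 0
G(20) = mex{0,2} = 1
G(21) = mex{0,2} = 1
G(22) = mex{1,0} = 2
G(23) = mex{1,0} = 2
G_C(23) = 2.
Combined Grundy value = 0 ⊕ 1 ⊕ 2 = 3.
A winning move leaves total XOR = 0, i.e. changes one component's Grundy value g to g ⊕ X where X is the current total.
Stack A: need g' = 0⊕3 = 3. Options: 26−3→G=1, 26−4→G=3, 26−9→G=1. Hits: 1.
Stack B: need g' = 1⊕3 = 2. Options: 23−1→G=0, 23−5→G=0, 23−7→G=0, 23−9→G=0. Hits: 0.
Stack C: need g' = 2⊕3 = 1. Options: 23−2→G=1, 23−4→G=0. Hits: 1.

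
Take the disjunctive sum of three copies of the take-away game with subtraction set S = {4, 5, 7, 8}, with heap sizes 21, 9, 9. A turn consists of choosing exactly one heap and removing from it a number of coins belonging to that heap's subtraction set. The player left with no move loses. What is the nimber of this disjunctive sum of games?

All heaps use S = {4, 5, 7, 8}:
n :  0  1  2  3  4  5  6  7  8  9 10 11 12 13 14 15 16 17 18 19 20 21
G :  0  0  0  0  1  1  1  1  2  2  2  2  0  0  0  0  1  1  1  1  2  2
Heap A: G(21) = 2.
Heap B: G(9) = 2.
Heap C: G(9) = 2.
Combined Grundy value = 2 ⊕ 2 ⊕ 2 = 2.

2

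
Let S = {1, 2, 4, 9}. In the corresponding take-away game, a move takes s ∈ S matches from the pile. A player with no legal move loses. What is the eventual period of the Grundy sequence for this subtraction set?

n :  0  1  2  3  4  5  6  7  8  9 10 11 12 13 14 15 16 17 18 19 20 21 22 23
G :  0  1  2  0  1  2  0  1  2  3  4  0  1  2  0  1  2  0  1  2  3  4  0  1
G(n+11) = G(n) holds for n = 0,…,8 (a full window of length max(S) = 9), so the sequence is purely periodic with period 11.

11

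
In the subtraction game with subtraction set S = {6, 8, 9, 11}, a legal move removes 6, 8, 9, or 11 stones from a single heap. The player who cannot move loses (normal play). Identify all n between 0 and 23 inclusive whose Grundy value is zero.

n :  0  1  2  3  4  5  6  7  8  9 10 11 12 13 14 15 16 17 18 19 20 21 22 23
G :  0  0  0  0  0  0  1  1  1  1  1  1  2  2  2  2  2  0  0  0  0  0  0  1
P-positions are exactly the n with G(n) = 0.

0, 1, 2, 3, 4, 5, 17, 18, 19, 20, 21, 22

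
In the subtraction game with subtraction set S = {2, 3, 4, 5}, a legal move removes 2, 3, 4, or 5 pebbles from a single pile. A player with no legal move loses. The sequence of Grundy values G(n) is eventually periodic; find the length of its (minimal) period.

7

n :  0  1  2  3  4  5  6  7  8  9 10 11 12 13 14 15
G :  0  0  1  1  2  2  3  0  0  1  1  2  2  3  0  0
G(n+7) = G(n) holds for n = 0,…,4 (a full window of length max(S) = 5), so the sequence is purely periodic with period 7.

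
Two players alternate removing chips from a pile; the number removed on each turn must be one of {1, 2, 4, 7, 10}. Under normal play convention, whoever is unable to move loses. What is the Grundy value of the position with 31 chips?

G(0) = 0
G(1) = mex{0} = 1
G(2) = mex{1,0} = 2
G(3) = mex{2,1} = 0
G(4) = mex{0,2,0} = 1
G(5) = mex{1,0,1} = 2
G(6) = mex{2,1,2} = 0
G(7) = mex{0,2,0,0} = 1
G(8) = mex{1,0,1,1} = 2
G(9) = mex{2,1,2,2} = 0
G(10) = mex{0,2,0,0,0} = 1
G(11) = mex{1,0,1,1,1} = 2
G(12) = mex{2,1,2,2,2} = 0
G(13) = mex{0,2,0,0,0} = 1
G(14) = mex{1,0,1,1,1} = 2
G(15) = mex{2,1,2,2,2} = 0
G(16) = mex{0,2,0,0,0} = 1
G(17) = mex{1,0,1,1,1} = 2
G(18) = mex{2,1,2,2,2} = 0
G(19) = mex{0,2,0,0,0} = 1
G(20) = mex{1,0,1,1,1} = 2
G(21) = mex{2,1,2,2,2} = 0
G(22) = mex{0,2,0,0,0} = 1
G(23) = mex{1,0,1,1,1} = 2
G(24) = mex{2,1,2,2,2} = 0
G(25) = mex{0,2,0,0,0} = 1
G(26) = mex{1,0,1,1,1} = 2
G(27) = mex{2,1,2,2,2} = 0
G(28) = mex{0,2,0,0,0} = 1
G(29) = mex{1,0,1,1,1} = 2
G(30) = mex{2,1,2,2,2} = 0
G(31) = mex{0,2,0,0,0} = 1

1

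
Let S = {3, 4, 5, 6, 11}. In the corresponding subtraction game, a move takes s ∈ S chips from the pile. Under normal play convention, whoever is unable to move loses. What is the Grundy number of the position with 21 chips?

G(0) = 0
G(1) = mex{} = 0
G(2) = mex{} = 0
G(3) = mex{0} = 1
G(4) = mex{0,0} = 1
G(5) = mex{0,0,0} = 1
G(6) = mex{1,0,0,0} = 2
G(7) = mex{1,1,0,0} = 2
G(8) = mex{1,1,1,0} = 2
G(9) = mex{2,1,1,1} = 0
G(10) = mex{2,2,1,1} = 0
G(11) = mex{2,2,2,1,0} = 3
G(12) = mex{0,2,2,2,0} = 1
G(13) = mex{0,0,2,2,0} = 1
G(14) = mex{3,0,0,2,1} = 4
G(15) = mex{1,3,0,0,1} = 2
G(16) = mex{1,1,3,0,1} = 2
G(17) = mex{4,1,1,3,2} = 0
G(18) = mex{2,4,1,1,2} = 0
G(19) = mex{2,2,4,1,2} = 0
G(20) = mex{0,2,2,4,0} = 1
G(21) = mex{0,0,2,2,0} = 1

1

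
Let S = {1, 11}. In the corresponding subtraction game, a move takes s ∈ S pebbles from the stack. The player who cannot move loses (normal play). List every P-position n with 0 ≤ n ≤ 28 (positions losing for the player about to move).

n :  0  1  2  3  4  5  6  7  8  9 10 11 12 13 14 15 16 17 18 19 20 21 22 23 24 25 26 27 28
G :  0  1  0  1  0  1  0  1  0  1  0  1  0  1  0  1  0  1  0  1  0  1  0  1  0  1  0  1  0
P-positions are exactly the n with G(n) = 0.

0, 2, 4, 6, 8, 10, 12, 14, 16, 18, 20, 22, 24, 26, 28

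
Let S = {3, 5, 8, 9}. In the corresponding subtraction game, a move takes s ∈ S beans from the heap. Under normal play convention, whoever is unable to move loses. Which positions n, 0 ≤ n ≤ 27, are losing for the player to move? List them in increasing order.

0, 1, 2, 12, 13, 14, 24, 25, 26

n :  0  1  2  3  4  5  6  7  8  9 10 11 12 13 14 15 16 17 18 19 20 21 22 23 24 25 26 27
G :  0  0  0  1  1  1  2  2  2  3  3  3  0  0  0  1  1  1  2  2  2  3  3  3  0  0  0  1
P-positions are exactly the n with G(n) = 0.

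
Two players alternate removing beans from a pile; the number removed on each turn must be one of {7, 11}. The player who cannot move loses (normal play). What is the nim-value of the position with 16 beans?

2

G(0) = 0
G(1) = mex{} = 0
G(2) = mex{} = 0
G(3) = mex{} = 0
G(4) = mex{} = 0
G(5) = mex{} = 0
G(6) = mex{} = 0
G(7) = mex{0} = 1
G(8) = mex{0} = 1
G(9) = mex{0} = 1
G(10) = mex{0} = 1
G(11) = mex{0,0} = 1
G(12) = mex{0,0} = 1
G(13) = mex{0,0} = 1
G(14) = mex{1,0} = 2
G(15) = mex{1,0} = 2
G(16) = mex{1,0} = 2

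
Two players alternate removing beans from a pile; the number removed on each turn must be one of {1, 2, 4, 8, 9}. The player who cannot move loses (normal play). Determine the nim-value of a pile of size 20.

G(0) = 0
G(1) = mex{0} = 1
G(2) = mex{1,0} = 2
G(3) = mex{2,1} = 0
G(4) = mex{0,2,0} = 1
G(5) = mex{1,0,1} = 2
G(6) = mex{2,1,2} = 0
G(7) = mex{0,2,0} = 1
G(8) = mex{1,0,1,0} = 2
G(9) = mex{2,1,2,1,0} = 3
G(10) = mex{3,2,0,2,1} = 4
G(11) = mex{4,3,1,0,2} = 5
G(12) = mex{5,4,2,1,0} = 3
G(13) = mex{3,5,3,2,1} = 0
G(14) = mex{0,3,4,0,2} = 1
G(15) = mex{1,0,5,1,0} = 2
G(16) = mex{2,1,3,2,1} = 0
G(17) = mex{0,2,0,3,2} = 1
G(18) = mex{1,0,1,4,3} = 2
G(19) = mex{2,1,2,5,4} = 0
G(20) = mex{0,2,0,3,5} = 1

1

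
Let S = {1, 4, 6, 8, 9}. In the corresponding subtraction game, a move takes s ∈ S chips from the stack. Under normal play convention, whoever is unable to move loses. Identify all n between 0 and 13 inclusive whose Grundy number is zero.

G(0) = 0
G(1) = mex{0} = 1
G(2) = mex{1} = 0
G(3) = mex{0} = 1
G(4) = mex{1,0} = 2
G(5) = mex{2,1} = 0
G(6) = mex{0,0,0} = 1
G(7) = mex{1,1,1} = 0
G(8) = mex{0,2,0,0} = 1
G(9) = mex{1,0,1,1,0} = 2
G(10) = mex{2,1,2,0,1} = 3
G(11) = mex{3,0,0,1,0} = 2
G(12) = mex{2,1,1,2,1} = 0
G(13) = mex{0,2,0,0,2} = 1
P-positions are exactly the n with G(n) = 0.

0, 2, 5, 7, 12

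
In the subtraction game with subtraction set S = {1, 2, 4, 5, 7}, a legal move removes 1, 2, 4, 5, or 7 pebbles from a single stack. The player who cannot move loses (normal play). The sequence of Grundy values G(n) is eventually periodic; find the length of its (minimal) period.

3

G(0) = 0
G(1) = mex{0} = 1
G(2) = mex{1,0} = 2
G(3) = mex{2,1} = 0
G(4) = mex{0,2,0} = 1
G(5) = mex{1,0,1,0} = 2
G(6) = mex{2,1,2,1} = 0
G(7) = mex{0,2,0,2,0} = 1
G(8) = mex{1,0,1,0,1} = 2
G(9) = mex{2,1,2,1,2} = 0
G(10) = mex{0,2,0,2,0} = 1
G(11) = mex{1,0,1,0,1} = 2
G(12) = mex{2,1,2,1,2} = 0
G(13) = mex{0,2,0,2,0} = 1
G(14) = mex{1,0,1,0,1} = 2
G(n+3) = G(n) holds for n = 0,…,6 (a full window of length max(S) = 7), so the sequence is purely periodic with period 3.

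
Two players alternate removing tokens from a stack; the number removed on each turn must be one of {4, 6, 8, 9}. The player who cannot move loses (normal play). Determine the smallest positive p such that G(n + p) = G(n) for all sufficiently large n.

G(0) = 0
G(1) = mex{} = 0
G(2) = mex{} = 0
G(3) = mex{} = 0
G(4) = mex{0} = 1
G(5) = mex{0} = 1
G(6) = mex{0,0} = 1
G(7) = mex{0,0} = 1
G(8) = mex{1,0,0} = 2
G(9) = mex{1,0,0,0} = 2
G(10) = mex{1,1,0,0} = 2
G(11) = mex{1,1,0,0} = 2
G(12) = mex{2,1,1,0} = 3
G(13) = mex{2,1,1,1} = 0
G(14) = mex{2,2,1,1} = 0
G(15) = mex{2,2,1,1} = 0
G(16) = mex{3,2,2,1} = 0
G(17) = mex{0,2,2,2} = 1
G(18) = mex{0,3,2,2} = 1
G(19) = mex{0,0,2,2} = 1
G(20) = mex{0,0,3,2} = 1
G(21) = mex{1,0,0,3} = 2
G(22) = mex{1,0,0,0} = 2
G(23) = mex{1,1,0,0} = 2
G(24) = mex{1,1,0,0} = 2
G(25) = mex{2,1,1,0} = 3
G(26) = mex{2,1,1,1} = 0
G(27) = mex{2,2,1,1} = 0
G(n+13) = G(n) holds for n = 0,…,8 (a full window of length max(S) = 9), so the sequence is purely periodic with period 13.

13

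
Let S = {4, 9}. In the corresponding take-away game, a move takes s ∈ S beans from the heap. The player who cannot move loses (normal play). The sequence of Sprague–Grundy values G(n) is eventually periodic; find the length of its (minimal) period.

n :  0  1  2  3  4  5  6  7  8  9 10 11 12 13 14 15 16 17 18 19 20 21 22 23 24 25 26 27
G :  0  0  0  0  1  1  1  1  0  2  2  2  1  0  0  0  0  1  1  1  1  0  2  2  2  1  0  0
G(n+13) = G(n) holds for n = 0,…,8 (a full window of length max(S) = 9), so the sequence is purely periodic with period 13.

13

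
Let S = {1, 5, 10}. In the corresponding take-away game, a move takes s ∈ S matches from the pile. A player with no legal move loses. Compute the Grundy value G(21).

0

n :  0  1  2  3  4  5  6  7  8  9 10 11 12 13 14 15 16 17 18 19 20 21
G :  0  1  0  1  0  1  0  1  0  1  2  3  2  3  2  0  1  0  1  0  1  0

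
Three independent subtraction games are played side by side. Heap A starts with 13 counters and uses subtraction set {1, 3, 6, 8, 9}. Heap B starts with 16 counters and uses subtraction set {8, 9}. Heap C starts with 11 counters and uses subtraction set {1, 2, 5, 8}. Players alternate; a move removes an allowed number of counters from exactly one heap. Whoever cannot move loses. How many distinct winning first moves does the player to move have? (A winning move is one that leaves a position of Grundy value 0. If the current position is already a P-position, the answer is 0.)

1

Heap A, S = {1, 3, 6, 8, 9}:
G(0) = 0
G(1) = mex{0} = 1
G(2) = mex{1} = 0
G(3) = mex{0,0} = 1
G(4) = mex{1,1} = 0
G(5) = mex{0,0} = 1
G(6) = mex{1,1,0} = 2
G(7) = mex{2,0,1} = 3
G(8) = mex{3,1,0,0} = 2
G(9) = mex{2,2,1,1,0} = 3
G(10) = mex{3,3,0,0,1} = 2
G(11) = mex{2,2,1,1,0} = 3
G(12) = mex{3,3,2,0,1} = 4
G(13) = mex{4,2,3,1,0} = 5
G_A(13) = 5.
Heap B, S = {8, 9}:
G(0) = 0
G(1) = mex{} = 0
G(2) = mex{} = 0
G(3) = mex{} = 0
G(4) = mex{} = 0
G(5) = mex{} = 0
G(6) = mex{} = 0
G(7) = mex{} = 0
G(8) = mex{0} = 1
G(9) = mex{0,0} = 1
G(10) = mex{0,0} = 1
G(11) = mex{0,0} = 1
G(12) = mex{0,0} = 1
G(13) = mex{0,0} = 1
G(14) = mex{0,0} = 1
G(15) = mex{0,0} = 1
G(16) = mex{1,0} = 2
G_B(16) = 2.
Heap C, S = {1, 2, 5, 8}:
G(0) = 0
G(1) = mex{0} = 1
G(2) = mex{1,0} = 2
G(3) = mex{2,1} = 0
G(4) = mex{0,2} = 1
G(5) = mex{1,0,0} = 2
G(6) = mex{2,1,1} = 0
G(7) = mex{0,2,2} = 1
G(8) = mex{1,0,0,0} = 2
G(9) = mex{2,1,1,1} = 0
G(10) = mex{0,2,2,2} = 1
G(11) = mex{1,0,0,0} = 2
G_C(11) = 2.
Combined Grundy value = 5 ⊕ 2 ⊕ 2 = 5.
A winning move leaves total XOR = 0, i.e. changes one component's Grundy value g to g ⊕ X where X is the current total.
Heap A: need g' = 5⊕5 = 0. Options: 13−1→G=4, 13−3→G=2, 13−6→G=3, 13−8→G=1, 13−9→G=0. Hits: 1.
Heap B: need g' = 2⊕5 = 7. Options: 16−8→G=1, 16−9→G=0. Hits: 0.
Heap C: need g' = 2⊕5 = 7. Options: 11−1→G=1, 11−2→G=0, 11−5→G=0, 11−8→G=0. Hits: 0.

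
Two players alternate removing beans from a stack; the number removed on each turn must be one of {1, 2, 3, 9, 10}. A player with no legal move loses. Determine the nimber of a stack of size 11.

3

G(0) = 0
G(1) = mex{0} = 1
G(2) = mex{1,0} = 2
G(3) = mex{2,1,0} = 3
G(4) = mex{3,2,1} = 0
G(5) = mex{0,3,2} = 1
G(6) = mex{1,0,3} = 2
G(7) = mex{2,1,0} = 3
G(8) = mex{3,2,1} = 0
G(9) = mex{0,3,2,0} = 1
G(10) = mex{1,0,3,1,0} = 2
G(11) = mex{2,1,0,2,1} = 3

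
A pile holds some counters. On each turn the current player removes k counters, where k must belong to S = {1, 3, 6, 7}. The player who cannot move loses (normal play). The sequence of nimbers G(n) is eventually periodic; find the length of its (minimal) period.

G(0) = 0
G(1) = mex{0} = 1
G(2) = mex{1} = 0
G(3) = mex{0,0} = 1
G(4) = mex{1,1} = 0
G(5) = mex{0,0} = 1
G(6) = mex{1,1,0} = 2
G(7) = mex{2,0,1,0} = 3
G(8) = mex{3,1,0,1} = 2
G(9) = mex{2,2,1,0} = 3
G(10) = mex{3,3,0,1} = 2
G(11) = mex{2,2,1,0} = 3
G(12) = mex{3,3,2,1} = 0
G(13) = mex{0,2,3,2} = 1
G(14) = mex{1,3,2,3} = 0
G(15) = mex{0,0,3,2} = 1
G(16) = mex{1,1,2,3} = 0
G(17) = mex{0,0,3,2} = 1
G(18) = mex{1,1,0,3} = 2
G(19) = mex{2,0,1,0} = 3
G(20) = mex{3,1,0,1} = 2
G(21) = mex{2,2,1,0} = 3
G(22) = mex{3,3,0,1} = 2
G(23) = mex{2,2,1,0} = 3
G(24) = mex{3,3,2,1} = 0
G(25) = mex{0,2,3,2} = 1
G(n+12) = G(n) holds for n = 0,…,6 (a full window of length max(S) = 7), so the sequence is purely periodic with period 12.

12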